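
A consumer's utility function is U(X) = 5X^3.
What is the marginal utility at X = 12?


MU = dU/dX = 5*3*X^(3-1)
MU = 15*X^2
At X = 12:
MU = 15 * 12^2
MU = 15 * 144 = 2160

2160


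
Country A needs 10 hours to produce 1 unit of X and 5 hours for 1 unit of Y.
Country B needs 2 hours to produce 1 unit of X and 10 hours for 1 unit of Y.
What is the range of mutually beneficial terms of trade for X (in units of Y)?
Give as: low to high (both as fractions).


Opportunity cost of X for Country A = hours_X / hours_Y = 10/5 = 2 units of Y
Opportunity cost of X for Country B = hours_X / hours_Y = 2/10 = 1/5 units of Y
Terms of trade must be between the two opportunity costs.
Range: 1/5 to 2

1/5 to 2


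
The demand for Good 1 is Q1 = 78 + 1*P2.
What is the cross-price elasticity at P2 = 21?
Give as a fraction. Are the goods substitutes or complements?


dQ1/dP2 = 1
At P2 = 21: Q1 = 78 + 1*21 = 99
Exy = (dQ1/dP2)(P2/Q1) = 1 * 21 / 99 = 7/33
Since Exy > 0, the goods are substitutes.

7/33 (substitutes)


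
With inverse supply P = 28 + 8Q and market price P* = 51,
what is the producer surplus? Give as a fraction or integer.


Minimum supply price (at Q=0): P_min = 28
Quantity supplied at P* = 51:
Q* = (51 - 28)/8 = 23/8
PS = (1/2) * Q* * (P* - P_min)
PS = (1/2) * 23/8 * (51 - 28)
PS = (1/2) * 23/8 * 23 = 529/16

529/16


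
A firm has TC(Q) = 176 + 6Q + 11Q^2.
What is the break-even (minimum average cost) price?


AC(Q) = 176/Q + 6 + 11Q
To minimize: dAC/dQ = -176/Q^2 + 11 = 0
Q^2 = 176/11 = 16
Q* = 4
Min AC = 176/4 + 6 + 11*4
Min AC = 44 + 6 + 44 = 94

94


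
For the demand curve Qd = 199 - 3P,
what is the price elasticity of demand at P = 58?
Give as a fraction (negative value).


dQ/dP = -3
At P = 58: Q = 199 - 3*58 = 25
E = (dQ/dP)(P/Q) = (-3)(58/25) = -174/25

-174/25


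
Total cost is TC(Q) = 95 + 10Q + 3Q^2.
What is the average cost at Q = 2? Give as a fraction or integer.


TC(2) = 95 + 10*2 + 3*2^2
TC(2) = 95 + 20 + 12 = 127
AC = TC/Q = 127/2 = 127/2

127/2


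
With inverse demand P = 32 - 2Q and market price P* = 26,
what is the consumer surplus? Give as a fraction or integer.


Maximum willingness to pay (at Q=0): P_max = 32
Quantity demanded at P* = 26:
Q* = (32 - 26)/2 = 3
CS = (1/2) * Q* * (P_max - P*)
CS = (1/2) * 3 * (32 - 26)
CS = (1/2) * 3 * 6 = 9

9


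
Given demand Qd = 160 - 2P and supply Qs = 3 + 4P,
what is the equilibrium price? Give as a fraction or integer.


At equilibrium, Qd = Qs.
160 - 2P = 3 + 4P
160 - 3 = 2P + 4P
157 = 6P
P* = 157/6 = 157/6

157/6


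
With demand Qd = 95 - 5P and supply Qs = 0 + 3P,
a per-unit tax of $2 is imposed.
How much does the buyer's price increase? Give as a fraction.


With a per-unit tax, the buyer's price increase depends on relative slopes.
Supply slope: d = 3, Demand slope: b = 5
Buyer's price increase = d * tax / (b + d)
= 3 * 2 / (5 + 3)
= 6 / 8 = 3/4

3/4


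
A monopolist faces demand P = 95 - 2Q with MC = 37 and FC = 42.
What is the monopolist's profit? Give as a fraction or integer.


MR = MC: 95 - 4Q = 37
Q* = 29/2
P* = 95 - 2*29/2 = 66
Profit = (P* - MC)*Q* - FC
= (66 - 37)*29/2 - 42
= 29*29/2 - 42
= 841/2 - 42 = 757/2

757/2


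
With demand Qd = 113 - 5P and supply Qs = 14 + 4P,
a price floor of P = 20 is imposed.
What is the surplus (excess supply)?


At P = 20:
Qd = 113 - 5*20 = 13
Qs = 14 + 4*20 = 94
Surplus = Qs - Qd = 94 - 13 = 81

81


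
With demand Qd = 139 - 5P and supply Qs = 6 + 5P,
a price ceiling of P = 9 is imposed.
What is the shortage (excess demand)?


At P = 9:
Qd = 139 - 5*9 = 94
Qs = 6 + 5*9 = 51
Shortage = Qd - Qs = 94 - 51 = 43

43


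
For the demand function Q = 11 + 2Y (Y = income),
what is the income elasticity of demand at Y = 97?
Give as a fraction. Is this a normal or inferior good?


dQ/dY = 2
At Y = 97: Q = 11 + 2*97 = 205
Ey = (dQ/dY)(Y/Q) = 2 * 97 / 205 = 194/205
Since Ey > 0, this is a normal good.

194/205 (normal good)


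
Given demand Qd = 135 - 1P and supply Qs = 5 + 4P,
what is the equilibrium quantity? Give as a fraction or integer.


First find equilibrium price:
135 - 1P = 5 + 4P
P* = 130/5 = 26
Then substitute into demand:
Q* = 135 - 1 * 26 = 109

109


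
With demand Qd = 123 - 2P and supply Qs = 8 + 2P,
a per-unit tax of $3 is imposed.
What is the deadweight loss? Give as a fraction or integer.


Pre-tax equilibrium quantity: Q* = 131/2
Post-tax equilibrium quantity: Q_tax = 125/2
Reduction in quantity: Q* - Q_tax = 3
DWL = (1/2) * tax * (Q* - Q_tax)
DWL = (1/2) * 3 * 3 = 9/2

9/2


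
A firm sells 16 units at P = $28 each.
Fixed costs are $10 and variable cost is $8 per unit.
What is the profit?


Total Revenue = P * Q = 28 * 16 = $448
Total Cost = FC + VC*Q = 10 + 8*16 = $138
Profit = TR - TC = 448 - 138 = $310

$310


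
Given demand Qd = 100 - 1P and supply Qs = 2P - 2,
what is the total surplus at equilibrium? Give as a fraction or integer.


Find equilibrium: 100 - 1P = 2P - 2
100 + 2 = 3P
P* = 102/3 = 34
Q* = 2*34 - 2 = 66
Inverse demand: P = 100 - Q/1, so P_max = 100
Inverse supply: P = 1 + Q/2, so P_min = 1
CS = (1/2) * 66 * (100 - 34) = 2178
PS = (1/2) * 66 * (34 - 1) = 1089
TS = CS + PS = 2178 + 1089 = 3267

3267


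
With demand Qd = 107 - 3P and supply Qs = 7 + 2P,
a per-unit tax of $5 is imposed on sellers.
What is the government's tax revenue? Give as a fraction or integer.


With tax on sellers, new supply: Qs' = 7 + 2(P - 5)
= 2P - 3
New equilibrium quantity:
Q_new = 41
Tax revenue = tax * Q_new = 5 * 41 = 205

205


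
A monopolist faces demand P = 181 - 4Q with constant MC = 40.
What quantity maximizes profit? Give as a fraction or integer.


TR = P*Q = (181 - 4Q)Q = 181Q - 4Q^2
MR = dTR/dQ = 181 - 8Q
Set MR = MC:
181 - 8Q = 40
141 = 8Q
Q* = 141/8 = 141/8

141/8


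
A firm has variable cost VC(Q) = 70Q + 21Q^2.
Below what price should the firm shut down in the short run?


AVC(Q) = VC(Q)/Q = 70 + 21Q
AVC is increasing in Q, so minimum AVC is at Q -> 0+.
Min AVC = 70
The firm should shut down if P < 70.

70


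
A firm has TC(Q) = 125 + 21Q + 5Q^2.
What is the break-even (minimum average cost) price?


AC(Q) = 125/Q + 21 + 5Q
To minimize: dAC/dQ = -125/Q^2 + 5 = 0
Q^2 = 125/5 = 25
Q* = 5
Min AC = 125/5 + 21 + 5*5
Min AC = 25 + 21 + 25 = 71

71


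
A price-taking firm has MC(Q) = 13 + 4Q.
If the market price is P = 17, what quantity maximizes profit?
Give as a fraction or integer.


In perfect competition, profit is maximized where P = MC.
17 = 13 + 4Q
4 = 4Q
Q* = 4/4 = 1

1


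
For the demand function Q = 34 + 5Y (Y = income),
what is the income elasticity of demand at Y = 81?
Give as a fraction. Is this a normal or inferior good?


dQ/dY = 5
At Y = 81: Q = 34 + 5*81 = 439
Ey = (dQ/dY)(Y/Q) = 5 * 81 / 439 = 405/439
Since Ey > 0, this is a normal good.

405/439 (normal good)


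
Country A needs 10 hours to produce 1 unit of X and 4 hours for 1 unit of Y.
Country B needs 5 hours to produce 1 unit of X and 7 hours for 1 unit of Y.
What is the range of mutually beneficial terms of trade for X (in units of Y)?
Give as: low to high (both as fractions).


Opportunity cost of X for Country A = hours_X / hours_Y = 10/4 = 5/2 units of Y
Opportunity cost of X for Country B = hours_X / hours_Y = 5/7 = 5/7 units of Y
Terms of trade must be between the two opportunity costs.
Range: 5/7 to 5/2

5/7 to 5/2


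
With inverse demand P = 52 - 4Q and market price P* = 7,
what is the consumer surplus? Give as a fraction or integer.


Maximum willingness to pay (at Q=0): P_max = 52
Quantity demanded at P* = 7:
Q* = (52 - 7)/4 = 45/4
CS = (1/2) * Q* * (P_max - P*)
CS = (1/2) * 45/4 * (52 - 7)
CS = (1/2) * 45/4 * 45 = 2025/8

2025/8


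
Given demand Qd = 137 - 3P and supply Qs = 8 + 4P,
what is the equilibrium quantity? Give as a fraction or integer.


First find equilibrium price:
137 - 3P = 8 + 4P
P* = 129/7 = 129/7
Then substitute into demand:
Q* = 137 - 3 * 129/7 = 572/7

572/7


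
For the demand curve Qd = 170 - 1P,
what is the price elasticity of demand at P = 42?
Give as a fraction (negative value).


dQ/dP = -1
At P = 42: Q = 170 - 1*42 = 128
E = (dQ/dP)(P/Q) = (-1)(42/128) = -21/64

-21/64


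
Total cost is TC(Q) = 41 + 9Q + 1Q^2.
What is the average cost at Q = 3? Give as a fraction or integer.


TC(3) = 41 + 9*3 + 1*3^2
TC(3) = 41 + 27 + 9 = 77
AC = TC/Q = 77/3 = 77/3

77/3


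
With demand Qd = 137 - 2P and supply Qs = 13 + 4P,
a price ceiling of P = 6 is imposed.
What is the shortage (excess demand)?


At P = 6:
Qd = 137 - 2*6 = 125
Qs = 13 + 4*6 = 37
Shortage = Qd - Qs = 125 - 37 = 88

88


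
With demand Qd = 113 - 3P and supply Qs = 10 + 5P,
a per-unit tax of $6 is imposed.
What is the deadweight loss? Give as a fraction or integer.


Pre-tax equilibrium quantity: Q* = 595/8
Post-tax equilibrium quantity: Q_tax = 505/8
Reduction in quantity: Q* - Q_tax = 45/4
DWL = (1/2) * tax * (Q* - Q_tax)
DWL = (1/2) * 6 * 45/4 = 135/4

135/4


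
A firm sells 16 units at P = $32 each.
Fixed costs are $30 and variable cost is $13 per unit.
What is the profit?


Total Revenue = P * Q = 32 * 16 = $512
Total Cost = FC + VC*Q = 30 + 13*16 = $238
Profit = TR - TC = 512 - 238 = $274

$274


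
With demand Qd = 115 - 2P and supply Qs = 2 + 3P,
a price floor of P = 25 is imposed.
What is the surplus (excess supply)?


At P = 25:
Qd = 115 - 2*25 = 65
Qs = 2 + 3*25 = 77
Surplus = Qs - Qd = 77 - 65 = 12

12


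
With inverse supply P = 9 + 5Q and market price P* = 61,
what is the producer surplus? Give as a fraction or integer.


Minimum supply price (at Q=0): P_min = 9
Quantity supplied at P* = 61:
Q* = (61 - 9)/5 = 52/5
PS = (1/2) * Q* * (P* - P_min)
PS = (1/2) * 52/5 * (61 - 9)
PS = (1/2) * 52/5 * 52 = 1352/5

1352/5


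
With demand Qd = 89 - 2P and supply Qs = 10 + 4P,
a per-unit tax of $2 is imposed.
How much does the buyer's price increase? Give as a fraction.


With a per-unit tax, the buyer's price increase depends on relative slopes.
Supply slope: d = 4, Demand slope: b = 2
Buyer's price increase = d * tax / (b + d)
= 4 * 2 / (2 + 4)
= 8 / 6 = 4/3

4/3


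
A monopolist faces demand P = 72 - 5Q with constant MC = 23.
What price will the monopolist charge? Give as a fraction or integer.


MR = 72 - 10Q
Set MR = MC: 72 - 10Q = 23
Q* = 49/10
Substitute into demand:
P* = 72 - 5*49/10 = 95/2

95/2


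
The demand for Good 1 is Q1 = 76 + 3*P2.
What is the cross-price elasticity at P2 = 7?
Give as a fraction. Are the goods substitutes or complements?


dQ1/dP2 = 3
At P2 = 7: Q1 = 76 + 3*7 = 97
Exy = (dQ1/dP2)(P2/Q1) = 3 * 7 / 97 = 21/97
Since Exy > 0, the goods are substitutes.

21/97 (substitutes)


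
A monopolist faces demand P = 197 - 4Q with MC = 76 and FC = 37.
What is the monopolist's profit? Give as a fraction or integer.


MR = MC: 197 - 8Q = 76
Q* = 121/8
P* = 197 - 4*121/8 = 273/2
Profit = (P* - MC)*Q* - FC
= (273/2 - 76)*121/8 - 37
= 121/2*121/8 - 37
= 14641/16 - 37 = 14049/16

14049/16


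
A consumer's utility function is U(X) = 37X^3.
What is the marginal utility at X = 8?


MU = dU/dX = 37*3*X^(3-1)
MU = 111*X^2
At X = 8:
MU = 111 * 8^2
MU = 111 * 64 = 7104

7104


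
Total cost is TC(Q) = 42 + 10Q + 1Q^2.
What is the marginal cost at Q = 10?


MC = dTC/dQ = 10 + 2*1*Q
At Q = 10:
MC = 10 + 2*10
MC = 10 + 20 = 30

30


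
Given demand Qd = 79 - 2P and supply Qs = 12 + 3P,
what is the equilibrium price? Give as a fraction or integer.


At equilibrium, Qd = Qs.
79 - 2P = 12 + 3P
79 - 12 = 2P + 3P
67 = 5P
P* = 67/5 = 67/5

67/5


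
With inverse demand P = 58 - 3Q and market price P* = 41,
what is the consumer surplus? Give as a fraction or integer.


Maximum willingness to pay (at Q=0): P_max = 58
Quantity demanded at P* = 41:
Q* = (58 - 41)/3 = 17/3
CS = (1/2) * Q* * (P_max - P*)
CS = (1/2) * 17/3 * (58 - 41)
CS = (1/2) * 17/3 * 17 = 289/6

289/6


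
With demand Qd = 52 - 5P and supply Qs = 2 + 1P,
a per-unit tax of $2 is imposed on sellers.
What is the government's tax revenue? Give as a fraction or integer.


With tax on sellers, new supply: Qs' = 2 + 1(P - 2)
= 0 + 1P
New equilibrium quantity:
Q_new = 26/3
Tax revenue = tax * Q_new = 2 * 26/3 = 52/3

52/3


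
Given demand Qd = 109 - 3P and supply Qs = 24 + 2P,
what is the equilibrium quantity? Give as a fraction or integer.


First find equilibrium price:
109 - 3P = 24 + 2P
P* = 85/5 = 17
Then substitute into demand:
Q* = 109 - 3 * 17 = 58

58


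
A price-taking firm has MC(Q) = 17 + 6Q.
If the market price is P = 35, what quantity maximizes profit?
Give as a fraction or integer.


In perfect competition, profit is maximized where P = MC.
35 = 17 + 6Q
18 = 6Q
Q* = 18/6 = 3

3


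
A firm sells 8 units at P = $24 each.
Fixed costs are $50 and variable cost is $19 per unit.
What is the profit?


Total Revenue = P * Q = 24 * 8 = $192
Total Cost = FC + VC*Q = 50 + 19*8 = $202
Profit = TR - TC = 192 - 202 = $-10

$-10


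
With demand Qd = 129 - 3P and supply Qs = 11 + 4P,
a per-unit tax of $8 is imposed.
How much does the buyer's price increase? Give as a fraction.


With a per-unit tax, the buyer's price increase depends on relative slopes.
Supply slope: d = 4, Demand slope: b = 3
Buyer's price increase = d * tax / (b + d)
= 4 * 8 / (3 + 4)
= 32 / 7 = 32/7

32/7


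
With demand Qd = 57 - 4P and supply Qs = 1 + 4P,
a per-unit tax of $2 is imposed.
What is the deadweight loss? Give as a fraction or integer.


Pre-tax equilibrium quantity: Q* = 29
Post-tax equilibrium quantity: Q_tax = 25
Reduction in quantity: Q* - Q_tax = 4
DWL = (1/2) * tax * (Q* - Q_tax)
DWL = (1/2) * 2 * 4 = 4

4


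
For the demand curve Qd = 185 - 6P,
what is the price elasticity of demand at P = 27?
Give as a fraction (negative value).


dQ/dP = -6
At P = 27: Q = 185 - 6*27 = 23
E = (dQ/dP)(P/Q) = (-6)(27/23) = -162/23

-162/23


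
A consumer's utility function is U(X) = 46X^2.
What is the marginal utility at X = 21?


MU = dU/dX = 46*2*X^(2-1)
MU = 92*X^1
At X = 21:
MU = 92 * 21^1
MU = 92 * 21 = 1932

1932


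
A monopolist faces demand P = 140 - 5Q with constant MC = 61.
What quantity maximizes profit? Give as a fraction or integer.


TR = P*Q = (140 - 5Q)Q = 140Q - 5Q^2
MR = dTR/dQ = 140 - 10Q
Set MR = MC:
140 - 10Q = 61
79 = 10Q
Q* = 79/10 = 79/10

79/10


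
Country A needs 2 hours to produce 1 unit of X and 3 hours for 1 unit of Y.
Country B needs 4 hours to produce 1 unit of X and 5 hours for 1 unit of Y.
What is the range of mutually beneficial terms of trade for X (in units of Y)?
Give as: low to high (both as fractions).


Opportunity cost of X for Country A = hours_X / hours_Y = 2/3 = 2/3 units of Y
Opportunity cost of X for Country B = hours_X / hours_Y = 4/5 = 4/5 units of Y
Terms of trade must be between the two opportunity costs.
Range: 2/3 to 4/5

2/3 to 4/5


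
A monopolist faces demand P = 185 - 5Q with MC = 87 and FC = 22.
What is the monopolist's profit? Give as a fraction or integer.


MR = MC: 185 - 10Q = 87
Q* = 49/5
P* = 185 - 5*49/5 = 136
Profit = (P* - MC)*Q* - FC
= (136 - 87)*49/5 - 22
= 49*49/5 - 22
= 2401/5 - 22 = 2291/5

2291/5


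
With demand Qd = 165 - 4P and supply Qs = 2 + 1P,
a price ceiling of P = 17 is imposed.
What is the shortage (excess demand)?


At P = 17:
Qd = 165 - 4*17 = 97
Qs = 2 + 1*17 = 19
Shortage = Qd - Qs = 97 - 19 = 78

78


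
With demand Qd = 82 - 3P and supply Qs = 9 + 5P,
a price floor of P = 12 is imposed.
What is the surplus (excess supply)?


At P = 12:
Qd = 82 - 3*12 = 46
Qs = 9 + 5*12 = 69
Surplus = Qs - Qd = 69 - 46 = 23

23


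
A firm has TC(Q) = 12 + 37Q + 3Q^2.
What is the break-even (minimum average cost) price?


AC(Q) = 12/Q + 37 + 3Q
To minimize: dAC/dQ = -12/Q^2 + 3 = 0
Q^2 = 12/3 = 4
Q* = 2
Min AC = 12/2 + 37 + 3*2
Min AC = 6 + 37 + 6 = 49

49


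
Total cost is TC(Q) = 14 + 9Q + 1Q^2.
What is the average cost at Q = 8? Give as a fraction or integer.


TC(8) = 14 + 9*8 + 1*8^2
TC(8) = 14 + 72 + 64 = 150
AC = TC/Q = 150/8 = 75/4

75/4


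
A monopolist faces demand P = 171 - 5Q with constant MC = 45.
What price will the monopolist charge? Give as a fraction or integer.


MR = 171 - 10Q
Set MR = MC: 171 - 10Q = 45
Q* = 63/5
Substitute into demand:
P* = 171 - 5*63/5 = 108

108


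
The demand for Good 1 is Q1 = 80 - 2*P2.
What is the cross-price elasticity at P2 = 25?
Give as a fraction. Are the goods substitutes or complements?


dQ1/dP2 = -2
At P2 = 25: Q1 = 80 - 2*25 = 30
Exy = (dQ1/dP2)(P2/Q1) = -2 * 25 / 30 = -5/3
Since Exy < 0, the goods are complements.

-5/3 (complements)


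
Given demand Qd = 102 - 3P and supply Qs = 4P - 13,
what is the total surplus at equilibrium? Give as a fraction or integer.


Find equilibrium: 102 - 3P = 4P - 13
102 + 13 = 7P
P* = 115/7 = 115/7
Q* = 4*115/7 - 13 = 369/7
Inverse demand: P = 34 - Q/3, so P_max = 34
Inverse supply: P = 13/4 + Q/4, so P_min = 13/4
CS = (1/2) * 369/7 * (34 - 115/7) = 45387/98
PS = (1/2) * 369/7 * (115/7 - 13/4) = 136161/392
TS = CS + PS = 45387/98 + 136161/392 = 45387/56

45387/56


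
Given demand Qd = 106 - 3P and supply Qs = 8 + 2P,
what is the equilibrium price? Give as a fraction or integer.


At equilibrium, Qd = Qs.
106 - 3P = 8 + 2P
106 - 8 = 3P + 2P
98 = 5P
P* = 98/5 = 98/5

98/5


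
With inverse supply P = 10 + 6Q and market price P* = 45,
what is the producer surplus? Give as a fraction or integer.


Minimum supply price (at Q=0): P_min = 10
Quantity supplied at P* = 45:
Q* = (45 - 10)/6 = 35/6
PS = (1/2) * Q* * (P* - P_min)
PS = (1/2) * 35/6 * (45 - 10)
PS = (1/2) * 35/6 * 35 = 1225/12

1225/12


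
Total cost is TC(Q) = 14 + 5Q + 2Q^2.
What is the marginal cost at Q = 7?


MC = dTC/dQ = 5 + 2*2*Q
At Q = 7:
MC = 5 + 4*7
MC = 5 + 28 = 33

33


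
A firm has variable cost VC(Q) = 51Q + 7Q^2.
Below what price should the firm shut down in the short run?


AVC(Q) = VC(Q)/Q = 51 + 7Q
AVC is increasing in Q, so minimum AVC is at Q -> 0+.
Min AVC = 51
The firm should shut down if P < 51.

51


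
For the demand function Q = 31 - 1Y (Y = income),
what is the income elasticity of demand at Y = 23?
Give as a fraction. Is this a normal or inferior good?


dQ/dY = -1
At Y = 23: Q = 31 - 1*23 = 8
Ey = (dQ/dY)(Y/Q) = -1 * 23 / 8 = -23/8
Since Ey < 0, this is a inferior good.

-23/8 (inferior good)


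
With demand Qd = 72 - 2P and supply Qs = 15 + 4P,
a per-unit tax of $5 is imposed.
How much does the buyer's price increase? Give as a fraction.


With a per-unit tax, the buyer's price increase depends on relative slopes.
Supply slope: d = 4, Demand slope: b = 2
Buyer's price increase = d * tax / (b + d)
= 4 * 5 / (2 + 4)
= 20 / 6 = 10/3

10/3


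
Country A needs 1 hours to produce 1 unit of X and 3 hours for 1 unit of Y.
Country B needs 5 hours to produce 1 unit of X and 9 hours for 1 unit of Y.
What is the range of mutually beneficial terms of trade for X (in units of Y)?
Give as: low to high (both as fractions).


Opportunity cost of X for Country A = hours_X / hours_Y = 1/3 = 1/3 units of Y
Opportunity cost of X for Country B = hours_X / hours_Y = 5/9 = 5/9 units of Y
Terms of trade must be between the two opportunity costs.
Range: 1/3 to 5/9

1/3 to 5/9


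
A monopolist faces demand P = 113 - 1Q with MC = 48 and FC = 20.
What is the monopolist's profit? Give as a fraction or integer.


MR = MC: 113 - 2Q = 48
Q* = 65/2
P* = 113 - 1*65/2 = 161/2
Profit = (P* - MC)*Q* - FC
= (161/2 - 48)*65/2 - 20
= 65/2*65/2 - 20
= 4225/4 - 20 = 4145/4

4145/4


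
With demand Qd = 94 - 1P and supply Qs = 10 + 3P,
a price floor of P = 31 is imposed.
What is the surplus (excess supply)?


At P = 31:
Qd = 94 - 1*31 = 63
Qs = 10 + 3*31 = 103
Surplus = Qs - Qd = 103 - 63 = 40

40


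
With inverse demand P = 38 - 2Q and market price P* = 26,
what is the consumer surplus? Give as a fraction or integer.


Maximum willingness to pay (at Q=0): P_max = 38
Quantity demanded at P* = 26:
Q* = (38 - 26)/2 = 6
CS = (1/2) * Q* * (P_max - P*)
CS = (1/2) * 6 * (38 - 26)
CS = (1/2) * 6 * 12 = 36

36


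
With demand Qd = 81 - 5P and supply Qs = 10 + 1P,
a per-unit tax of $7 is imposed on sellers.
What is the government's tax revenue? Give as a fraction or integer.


With tax on sellers, new supply: Qs' = 10 + 1(P - 7)
= 3 + 1P
New equilibrium quantity:
Q_new = 16
Tax revenue = tax * Q_new = 7 * 16 = 112

112


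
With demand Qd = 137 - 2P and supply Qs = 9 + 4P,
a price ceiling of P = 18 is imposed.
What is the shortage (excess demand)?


At P = 18:
Qd = 137 - 2*18 = 101
Qs = 9 + 4*18 = 81
Shortage = Qd - Qs = 101 - 81 = 20

20


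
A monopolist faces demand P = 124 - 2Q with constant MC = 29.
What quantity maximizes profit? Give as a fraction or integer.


TR = P*Q = (124 - 2Q)Q = 124Q - 2Q^2
MR = dTR/dQ = 124 - 4Q
Set MR = MC:
124 - 4Q = 29
95 = 4Q
Q* = 95/4 = 95/4

95/4


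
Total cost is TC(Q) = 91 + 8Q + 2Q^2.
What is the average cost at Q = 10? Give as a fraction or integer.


TC(10) = 91 + 8*10 + 2*10^2
TC(10) = 91 + 80 + 200 = 371
AC = TC/Q = 371/10 = 371/10

371/10


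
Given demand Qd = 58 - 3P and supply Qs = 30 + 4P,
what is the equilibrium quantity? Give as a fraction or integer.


First find equilibrium price:
58 - 3P = 30 + 4P
P* = 28/7 = 4
Then substitute into demand:
Q* = 58 - 3 * 4 = 46

46


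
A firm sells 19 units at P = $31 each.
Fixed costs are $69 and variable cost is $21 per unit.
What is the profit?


Total Revenue = P * Q = 31 * 19 = $589
Total Cost = FC + VC*Q = 69 + 21*19 = $468
Profit = TR - TC = 589 - 468 = $121

$121


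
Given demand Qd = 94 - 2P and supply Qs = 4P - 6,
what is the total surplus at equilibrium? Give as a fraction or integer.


Find equilibrium: 94 - 2P = 4P - 6
94 + 6 = 6P
P* = 100/6 = 50/3
Q* = 4*50/3 - 6 = 182/3
Inverse demand: P = 47 - Q/2, so P_max = 47
Inverse supply: P = 3/2 + Q/4, so P_min = 3/2
CS = (1/2) * 182/3 * (47 - 50/3) = 8281/9
PS = (1/2) * 182/3 * (50/3 - 3/2) = 8281/18
TS = CS + PS = 8281/9 + 8281/18 = 8281/6

8281/6


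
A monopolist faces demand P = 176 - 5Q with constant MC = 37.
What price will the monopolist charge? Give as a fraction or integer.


MR = 176 - 10Q
Set MR = MC: 176 - 10Q = 37
Q* = 139/10
Substitute into demand:
P* = 176 - 5*139/10 = 213/2

213/2


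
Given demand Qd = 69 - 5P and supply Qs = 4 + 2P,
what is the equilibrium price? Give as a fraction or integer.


At equilibrium, Qd = Qs.
69 - 5P = 4 + 2P
69 - 4 = 5P + 2P
65 = 7P
P* = 65/7 = 65/7

65/7


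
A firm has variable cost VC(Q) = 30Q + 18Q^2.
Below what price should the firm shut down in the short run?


AVC(Q) = VC(Q)/Q = 30 + 18Q
AVC is increasing in Q, so minimum AVC is at Q -> 0+.
Min AVC = 30
The firm should shut down if P < 30.

30


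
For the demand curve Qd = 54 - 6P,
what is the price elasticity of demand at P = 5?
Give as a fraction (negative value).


dQ/dP = -6
At P = 5: Q = 54 - 6*5 = 24
E = (dQ/dP)(P/Q) = (-6)(5/24) = -5/4

-5/4


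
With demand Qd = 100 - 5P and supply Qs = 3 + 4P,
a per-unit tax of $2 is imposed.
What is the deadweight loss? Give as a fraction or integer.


Pre-tax equilibrium quantity: Q* = 415/9
Post-tax equilibrium quantity: Q_tax = 125/3
Reduction in quantity: Q* - Q_tax = 40/9
DWL = (1/2) * tax * (Q* - Q_tax)
DWL = (1/2) * 2 * 40/9 = 40/9

40/9


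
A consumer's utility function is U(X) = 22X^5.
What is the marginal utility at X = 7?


MU = dU/dX = 22*5*X^(5-1)
MU = 110*X^4
At X = 7:
MU = 110 * 7^4
MU = 110 * 2401 = 264110

264110


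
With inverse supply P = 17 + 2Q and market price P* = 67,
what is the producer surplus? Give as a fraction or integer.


Minimum supply price (at Q=0): P_min = 17
Quantity supplied at P* = 67:
Q* = (67 - 17)/2 = 25
PS = (1/2) * Q* * (P* - P_min)
PS = (1/2) * 25 * (67 - 17)
PS = (1/2) * 25 * 50 = 625

625


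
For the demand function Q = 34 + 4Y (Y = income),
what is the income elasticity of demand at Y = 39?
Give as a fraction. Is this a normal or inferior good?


dQ/dY = 4
At Y = 39: Q = 34 + 4*39 = 190
Ey = (dQ/dY)(Y/Q) = 4 * 39 / 190 = 78/95
Since Ey > 0, this is a normal good.

78/95 (normal good)


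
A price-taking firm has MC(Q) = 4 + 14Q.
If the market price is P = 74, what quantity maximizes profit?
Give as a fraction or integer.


In perfect competition, profit is maximized where P = MC.
74 = 4 + 14Q
70 = 14Q
Q* = 70/14 = 5

5


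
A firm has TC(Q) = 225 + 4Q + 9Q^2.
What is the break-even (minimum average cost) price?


AC(Q) = 225/Q + 4 + 9Q
To minimize: dAC/dQ = -225/Q^2 + 9 = 0
Q^2 = 225/9 = 25
Q* = 5
Min AC = 225/5 + 4 + 9*5
Min AC = 45 + 4 + 45 = 94

94


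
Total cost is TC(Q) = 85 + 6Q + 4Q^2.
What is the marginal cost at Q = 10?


MC = dTC/dQ = 6 + 2*4*Q
At Q = 10:
MC = 6 + 8*10
MC = 6 + 80 = 86

86


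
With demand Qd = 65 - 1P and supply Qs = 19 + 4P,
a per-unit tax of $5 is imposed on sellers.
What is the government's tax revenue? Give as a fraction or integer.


With tax on sellers, new supply: Qs' = 19 + 4(P - 5)
= 4P - 1
New equilibrium quantity:
Q_new = 259/5
Tax revenue = tax * Q_new = 5 * 259/5 = 259

259


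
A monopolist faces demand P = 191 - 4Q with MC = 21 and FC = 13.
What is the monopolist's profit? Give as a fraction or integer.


MR = MC: 191 - 8Q = 21
Q* = 85/4
P* = 191 - 4*85/4 = 106
Profit = (P* - MC)*Q* - FC
= (106 - 21)*85/4 - 13
= 85*85/4 - 13
= 7225/4 - 13 = 7173/4

7173/4


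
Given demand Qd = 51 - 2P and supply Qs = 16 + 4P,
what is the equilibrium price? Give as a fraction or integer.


At equilibrium, Qd = Qs.
51 - 2P = 16 + 4P
51 - 16 = 2P + 4P
35 = 6P
P* = 35/6 = 35/6

35/6


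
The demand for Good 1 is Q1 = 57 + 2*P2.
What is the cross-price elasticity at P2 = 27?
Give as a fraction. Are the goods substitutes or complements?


dQ1/dP2 = 2
At P2 = 27: Q1 = 57 + 2*27 = 111
Exy = (dQ1/dP2)(P2/Q1) = 2 * 27 / 111 = 18/37
Since Exy > 0, the goods are substitutes.

18/37 (substitutes)


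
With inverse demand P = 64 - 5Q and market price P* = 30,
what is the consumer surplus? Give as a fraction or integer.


Maximum willingness to pay (at Q=0): P_max = 64
Quantity demanded at P* = 30:
Q* = (64 - 30)/5 = 34/5
CS = (1/2) * Q* * (P_max - P*)
CS = (1/2) * 34/5 * (64 - 30)
CS = (1/2) * 34/5 * 34 = 578/5

578/5


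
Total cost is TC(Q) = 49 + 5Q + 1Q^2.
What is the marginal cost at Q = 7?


MC = dTC/dQ = 5 + 2*1*Q
At Q = 7:
MC = 5 + 2*7
MC = 5 + 14 = 19

19


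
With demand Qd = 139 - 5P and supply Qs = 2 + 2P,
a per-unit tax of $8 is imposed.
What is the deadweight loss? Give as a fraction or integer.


Pre-tax equilibrium quantity: Q* = 288/7
Post-tax equilibrium quantity: Q_tax = 208/7
Reduction in quantity: Q* - Q_tax = 80/7
DWL = (1/2) * tax * (Q* - Q_tax)
DWL = (1/2) * 8 * 80/7 = 320/7

320/7


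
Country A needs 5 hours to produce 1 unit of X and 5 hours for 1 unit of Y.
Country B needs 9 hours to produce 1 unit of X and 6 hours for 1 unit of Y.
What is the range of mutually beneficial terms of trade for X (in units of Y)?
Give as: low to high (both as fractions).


Opportunity cost of X for Country A = hours_X / hours_Y = 5/5 = 1 units of Y
Opportunity cost of X for Country B = hours_X / hours_Y = 9/6 = 3/2 units of Y
Terms of trade must be between the two opportunity costs.
Range: 1 to 3/2

1 to 3/2


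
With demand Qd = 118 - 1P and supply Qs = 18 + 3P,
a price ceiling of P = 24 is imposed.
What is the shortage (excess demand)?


At P = 24:
Qd = 118 - 1*24 = 94
Qs = 18 + 3*24 = 90
Shortage = Qd - Qs = 94 - 90 = 4

4


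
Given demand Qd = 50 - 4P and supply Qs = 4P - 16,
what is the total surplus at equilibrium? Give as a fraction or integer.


Find equilibrium: 50 - 4P = 4P - 16
50 + 16 = 8P
P* = 66/8 = 33/4
Q* = 4*33/4 - 16 = 17
Inverse demand: P = 25/2 - Q/4, so P_max = 25/2
Inverse supply: P = 4 + Q/4, so P_min = 4
CS = (1/2) * 17 * (25/2 - 33/4) = 289/8
PS = (1/2) * 17 * (33/4 - 4) = 289/8
TS = CS + PS = 289/8 + 289/8 = 289/4

289/4


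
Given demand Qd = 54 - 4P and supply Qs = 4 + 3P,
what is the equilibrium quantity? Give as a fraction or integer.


First find equilibrium price:
54 - 4P = 4 + 3P
P* = 50/7 = 50/7
Then substitute into demand:
Q* = 54 - 4 * 50/7 = 178/7

178/7


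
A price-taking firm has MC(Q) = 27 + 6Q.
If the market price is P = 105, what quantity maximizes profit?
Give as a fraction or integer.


In perfect competition, profit is maximized where P = MC.
105 = 27 + 6Q
78 = 6Q
Q* = 78/6 = 13

13


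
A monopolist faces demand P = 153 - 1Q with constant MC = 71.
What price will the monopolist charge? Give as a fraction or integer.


MR = 153 - 2Q
Set MR = MC: 153 - 2Q = 71
Q* = 41
Substitute into demand:
P* = 153 - 1*41 = 112

112


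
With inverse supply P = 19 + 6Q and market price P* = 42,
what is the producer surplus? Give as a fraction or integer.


Minimum supply price (at Q=0): P_min = 19
Quantity supplied at P* = 42:
Q* = (42 - 19)/6 = 23/6
PS = (1/2) * Q* * (P* - P_min)
PS = (1/2) * 23/6 * (42 - 19)
PS = (1/2) * 23/6 * 23 = 529/12

529/12


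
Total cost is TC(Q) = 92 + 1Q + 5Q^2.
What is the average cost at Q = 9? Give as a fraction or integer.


TC(9) = 92 + 1*9 + 5*9^2
TC(9) = 92 + 9 + 405 = 506
AC = TC/Q = 506/9 = 506/9

506/9


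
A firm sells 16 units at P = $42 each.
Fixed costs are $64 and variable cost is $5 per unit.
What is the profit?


Total Revenue = P * Q = 42 * 16 = $672
Total Cost = FC + VC*Q = 64 + 5*16 = $144
Profit = TR - TC = 672 - 144 = $528

$528


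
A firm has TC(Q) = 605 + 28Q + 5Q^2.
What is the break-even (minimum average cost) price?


AC(Q) = 605/Q + 28 + 5Q
To minimize: dAC/dQ = -605/Q^2 + 5 = 0
Q^2 = 605/5 = 121
Q* = 11
Min AC = 605/11 + 28 + 5*11
Min AC = 55 + 28 + 55 = 138

138


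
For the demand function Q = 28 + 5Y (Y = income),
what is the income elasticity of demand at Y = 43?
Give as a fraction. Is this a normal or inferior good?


dQ/dY = 5
At Y = 43: Q = 28 + 5*43 = 243
Ey = (dQ/dY)(Y/Q) = 5 * 43 / 243 = 215/243
Since Ey > 0, this is a normal good.

215/243 (normal good)


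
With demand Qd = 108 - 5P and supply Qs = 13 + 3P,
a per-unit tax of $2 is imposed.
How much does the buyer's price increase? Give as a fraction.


With a per-unit tax, the buyer's price increase depends on relative slopes.
Supply slope: d = 3, Demand slope: b = 5
Buyer's price increase = d * tax / (b + d)
= 3 * 2 / (5 + 3)
= 6 / 8 = 3/4

3/4


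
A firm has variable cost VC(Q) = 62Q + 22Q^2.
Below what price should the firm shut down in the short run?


AVC(Q) = VC(Q)/Q = 62 + 22Q
AVC is increasing in Q, so minimum AVC is at Q -> 0+.
Min AVC = 62
The firm should shut down if P < 62.

62


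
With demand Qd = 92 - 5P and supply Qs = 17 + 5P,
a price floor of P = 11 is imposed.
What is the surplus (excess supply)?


At P = 11:
Qd = 92 - 5*11 = 37
Qs = 17 + 5*11 = 72
Surplus = Qs - Qd = 72 - 37 = 35

35


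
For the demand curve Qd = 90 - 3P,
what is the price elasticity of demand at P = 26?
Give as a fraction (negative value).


dQ/dP = -3
At P = 26: Q = 90 - 3*26 = 12
E = (dQ/dP)(P/Q) = (-3)(26/12) = -13/2

-13/2


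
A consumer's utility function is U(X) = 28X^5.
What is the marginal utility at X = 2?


MU = dU/dX = 28*5*X^(5-1)
MU = 140*X^4
At X = 2:
MU = 140 * 2^4
MU = 140 * 16 = 2240

2240


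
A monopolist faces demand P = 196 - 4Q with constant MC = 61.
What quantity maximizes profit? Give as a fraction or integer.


TR = P*Q = (196 - 4Q)Q = 196Q - 4Q^2
MR = dTR/dQ = 196 - 8Q
Set MR = MC:
196 - 8Q = 61
135 = 8Q
Q* = 135/8 = 135/8

135/8


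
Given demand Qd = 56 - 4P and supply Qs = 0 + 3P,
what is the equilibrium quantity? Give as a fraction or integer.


First find equilibrium price:
56 - 4P = 0 + 3P
P* = 56/7 = 8
Then substitute into demand:
Q* = 56 - 4 * 8 = 24

24


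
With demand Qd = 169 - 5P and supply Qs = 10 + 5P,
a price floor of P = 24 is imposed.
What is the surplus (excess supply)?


At P = 24:
Qd = 169 - 5*24 = 49
Qs = 10 + 5*24 = 130
Surplus = Qs - Qd = 130 - 49 = 81

81


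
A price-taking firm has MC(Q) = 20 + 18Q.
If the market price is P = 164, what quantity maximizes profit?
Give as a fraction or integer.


In perfect competition, profit is maximized where P = MC.
164 = 20 + 18Q
144 = 18Q
Q* = 144/18 = 8

8


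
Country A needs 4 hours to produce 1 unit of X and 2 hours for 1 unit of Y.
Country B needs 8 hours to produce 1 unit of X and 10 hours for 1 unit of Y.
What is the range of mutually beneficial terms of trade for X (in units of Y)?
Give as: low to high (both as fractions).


Opportunity cost of X for Country A = hours_X / hours_Y = 4/2 = 2 units of Y
Opportunity cost of X for Country B = hours_X / hours_Y = 8/10 = 4/5 units of Y
Terms of trade must be between the two opportunity costs.
Range: 4/5 to 2

4/5 to 2


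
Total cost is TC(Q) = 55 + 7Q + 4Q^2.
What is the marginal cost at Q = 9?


MC = dTC/dQ = 7 + 2*4*Q
At Q = 9:
MC = 7 + 8*9
MC = 7 + 72 = 79

79


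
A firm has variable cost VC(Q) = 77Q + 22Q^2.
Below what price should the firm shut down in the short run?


AVC(Q) = VC(Q)/Q = 77 + 22Q
AVC is increasing in Q, so minimum AVC is at Q -> 0+.
Min AVC = 77
The firm should shut down if P < 77.

77


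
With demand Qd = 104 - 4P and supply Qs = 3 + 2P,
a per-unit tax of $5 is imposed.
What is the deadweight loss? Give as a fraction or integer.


Pre-tax equilibrium quantity: Q* = 110/3
Post-tax equilibrium quantity: Q_tax = 30
Reduction in quantity: Q* - Q_tax = 20/3
DWL = (1/2) * tax * (Q* - Q_tax)
DWL = (1/2) * 5 * 20/3 = 50/3

50/3


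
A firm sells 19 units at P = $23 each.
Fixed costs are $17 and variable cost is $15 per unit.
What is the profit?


Total Revenue = P * Q = 23 * 19 = $437
Total Cost = FC + VC*Q = 17 + 15*19 = $302
Profit = TR - TC = 437 - 302 = $135

$135


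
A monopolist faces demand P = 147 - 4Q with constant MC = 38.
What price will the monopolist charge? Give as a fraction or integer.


MR = 147 - 8Q
Set MR = MC: 147 - 8Q = 38
Q* = 109/8
Substitute into demand:
P* = 147 - 4*109/8 = 185/2

185/2


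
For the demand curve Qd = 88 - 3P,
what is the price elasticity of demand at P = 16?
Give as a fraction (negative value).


dQ/dP = -3
At P = 16: Q = 88 - 3*16 = 40
E = (dQ/dP)(P/Q) = (-3)(16/40) = -6/5

-6/5


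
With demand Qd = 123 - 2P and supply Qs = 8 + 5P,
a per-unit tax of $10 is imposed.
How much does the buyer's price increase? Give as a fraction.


With a per-unit tax, the buyer's price increase depends on relative slopes.
Supply slope: d = 5, Demand slope: b = 2
Buyer's price increase = d * tax / (b + d)
= 5 * 10 / (2 + 5)
= 50 / 7 = 50/7

50/7


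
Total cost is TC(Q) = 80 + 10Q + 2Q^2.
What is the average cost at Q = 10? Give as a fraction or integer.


TC(10) = 80 + 10*10 + 2*10^2
TC(10) = 80 + 100 + 200 = 380
AC = TC/Q = 380/10 = 38

38


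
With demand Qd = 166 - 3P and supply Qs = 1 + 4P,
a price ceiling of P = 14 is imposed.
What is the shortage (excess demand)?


At P = 14:
Qd = 166 - 3*14 = 124
Qs = 1 + 4*14 = 57
Shortage = Qd - Qs = 124 - 57 = 67

67


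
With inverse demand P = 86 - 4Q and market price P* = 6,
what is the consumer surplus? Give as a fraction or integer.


Maximum willingness to pay (at Q=0): P_max = 86
Quantity demanded at P* = 6:
Q* = (86 - 6)/4 = 20
CS = (1/2) * Q* * (P_max - P*)
CS = (1/2) * 20 * (86 - 6)
CS = (1/2) * 20 * 80 = 800

800


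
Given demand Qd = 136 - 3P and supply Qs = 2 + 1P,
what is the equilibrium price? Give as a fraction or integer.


At equilibrium, Qd = Qs.
136 - 3P = 2 + 1P
136 - 2 = 3P + 1P
134 = 4P
P* = 134/4 = 67/2

67/2


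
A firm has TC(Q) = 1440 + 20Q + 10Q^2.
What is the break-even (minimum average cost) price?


AC(Q) = 1440/Q + 20 + 10Q
To minimize: dAC/dQ = -1440/Q^2 + 10 = 0
Q^2 = 1440/10 = 144
Q* = 12
Min AC = 1440/12 + 20 + 10*12
Min AC = 120 + 20 + 120 = 260

260


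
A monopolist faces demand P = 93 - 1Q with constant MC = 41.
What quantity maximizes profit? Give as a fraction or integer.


TR = P*Q = (93 - 1Q)Q = 93Q - 1Q^2
MR = dTR/dQ = 93 - 2Q
Set MR = MC:
93 - 2Q = 41
52 = 2Q
Q* = 52/2 = 26

26


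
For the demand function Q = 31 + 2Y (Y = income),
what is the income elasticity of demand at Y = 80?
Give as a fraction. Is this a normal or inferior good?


dQ/dY = 2
At Y = 80: Q = 31 + 2*80 = 191
Ey = (dQ/dY)(Y/Q) = 2 * 80 / 191 = 160/191
Since Ey > 0, this is a normal good.

160/191 (normal good)


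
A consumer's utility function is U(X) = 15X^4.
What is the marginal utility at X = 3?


MU = dU/dX = 15*4*X^(4-1)
MU = 60*X^3
At X = 3:
MU = 60 * 3^3
MU = 60 * 27 = 1620

1620


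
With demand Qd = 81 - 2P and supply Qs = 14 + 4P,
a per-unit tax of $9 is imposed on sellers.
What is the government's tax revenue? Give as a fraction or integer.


With tax on sellers, new supply: Qs' = 14 + 4(P - 9)
= 4P - 22
New equilibrium quantity:
Q_new = 140/3
Tax revenue = tax * Q_new = 9 * 140/3 = 420

420


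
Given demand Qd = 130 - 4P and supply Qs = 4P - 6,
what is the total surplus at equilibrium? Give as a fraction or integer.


Find equilibrium: 130 - 4P = 4P - 6
130 + 6 = 8P
P* = 136/8 = 17
Q* = 4*17 - 6 = 62
Inverse demand: P = 65/2 - Q/4, so P_max = 65/2
Inverse supply: P = 3/2 + Q/4, so P_min = 3/2
CS = (1/2) * 62 * (65/2 - 17) = 961/2
PS = (1/2) * 62 * (17 - 3/2) = 961/2
TS = CS + PS = 961/2 + 961/2 = 961

961


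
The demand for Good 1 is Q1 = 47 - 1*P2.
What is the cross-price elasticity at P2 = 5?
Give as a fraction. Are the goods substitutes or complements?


dQ1/dP2 = -1
At P2 = 5: Q1 = 47 - 1*5 = 42
Exy = (dQ1/dP2)(P2/Q1) = -1 * 5 / 42 = -5/42
Since Exy < 0, the goods are complements.

-5/42 (complements)


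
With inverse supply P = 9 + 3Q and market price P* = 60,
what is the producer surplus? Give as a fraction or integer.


Minimum supply price (at Q=0): P_min = 9
Quantity supplied at P* = 60:
Q* = (60 - 9)/3 = 17
PS = (1/2) * Q* * (P* - P_min)
PS = (1/2) * 17 * (60 - 9)
PS = (1/2) * 17 * 51 = 867/2

867/2


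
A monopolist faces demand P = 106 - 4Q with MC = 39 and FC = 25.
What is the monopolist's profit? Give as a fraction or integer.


MR = MC: 106 - 8Q = 39
Q* = 67/8
P* = 106 - 4*67/8 = 145/2
Profit = (P* - MC)*Q* - FC
= (145/2 - 39)*67/8 - 25
= 67/2*67/8 - 25
= 4489/16 - 25 = 4089/16

4089/16


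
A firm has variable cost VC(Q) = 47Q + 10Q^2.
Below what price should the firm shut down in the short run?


AVC(Q) = VC(Q)/Q = 47 + 10Q
AVC is increasing in Q, so minimum AVC is at Q -> 0+.
Min AVC = 47
The firm should shut down if P < 47.

47


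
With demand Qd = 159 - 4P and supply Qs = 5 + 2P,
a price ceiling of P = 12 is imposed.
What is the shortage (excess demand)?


At P = 12:
Qd = 159 - 4*12 = 111
Qs = 5 + 2*12 = 29
Shortage = Qd - Qs = 111 - 29 = 82

82


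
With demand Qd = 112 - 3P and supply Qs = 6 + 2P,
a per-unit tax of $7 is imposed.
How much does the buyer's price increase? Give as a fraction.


With a per-unit tax, the buyer's price increase depends on relative slopes.
Supply slope: d = 2, Demand slope: b = 3
Buyer's price increase = d * tax / (b + d)
= 2 * 7 / (3 + 2)
= 14 / 5 = 14/5

14/5


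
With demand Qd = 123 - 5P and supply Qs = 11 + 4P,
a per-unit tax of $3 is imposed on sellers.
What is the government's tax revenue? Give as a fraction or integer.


With tax on sellers, new supply: Qs' = 11 + 4(P - 3)
= 4P - 1
New equilibrium quantity:
Q_new = 487/9
Tax revenue = tax * Q_new = 3 * 487/9 = 487/3

487/3


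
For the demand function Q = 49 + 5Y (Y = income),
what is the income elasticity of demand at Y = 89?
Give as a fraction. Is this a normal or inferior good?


dQ/dY = 5
At Y = 89: Q = 49 + 5*89 = 494
Ey = (dQ/dY)(Y/Q) = 5 * 89 / 494 = 445/494
Since Ey > 0, this is a normal good.

445/494 (normal good)


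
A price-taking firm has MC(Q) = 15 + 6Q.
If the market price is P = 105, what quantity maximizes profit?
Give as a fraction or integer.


In perfect competition, profit is maximized where P = MC.
105 = 15 + 6Q
90 = 6Q
Q* = 90/6 = 15

15
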